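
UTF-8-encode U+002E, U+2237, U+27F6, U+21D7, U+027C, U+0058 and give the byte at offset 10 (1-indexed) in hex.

1-indexed offset 10 is 0-indexed offset 9.
U+002E → 1-byte form 2E at offsets 0–0.
U+2237 → 3-byte form E2 88 B7 at offsets 1–3.
U+27F6 → 3-byte form E2 9F B6 at offsets 4–6.
U+21D7 → 3-byte form E2 87 97 at offsets 7–9.
Offset 9 falls in char 4's range; it's byte 3 of E2 87 97 = 0x97.

0x97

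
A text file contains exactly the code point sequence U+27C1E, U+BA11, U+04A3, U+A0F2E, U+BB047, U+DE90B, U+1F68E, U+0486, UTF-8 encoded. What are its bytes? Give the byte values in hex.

U+27C1E: 4-byte form → F0 A7 B0 9E.
U+BA11: 3-byte form → EB A8 91.
U+04A3: 2-byte form → D2 A3.
U+A0F2E: 4-byte form → F2 A0 BC AE.
U+BB047: 4-byte form → F2 BB 81 87.
U+DE90B: 4-byte form → F3 9E A4 8B.
U+1F68E: 4-byte form → F0 9F 9A 8E.
U+0486: 2-byte form → D2 86.
Concatenated (27 bytes): F0 A7 B0 9E EB A8 91 D2 A3 F2 A0 BC AE F2 BB 81 87 F3 9E A4 8B F0 9F 9A 8E D2 86.

F0 A7 B0 9E EB A8 91 D2 A3 F2 A0 BC AE F2 BB 81 87 F3 9E A4 8B F0 9F 9A 8E D2 86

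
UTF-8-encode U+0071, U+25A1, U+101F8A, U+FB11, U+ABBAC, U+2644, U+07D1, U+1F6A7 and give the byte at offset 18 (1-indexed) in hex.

1-indexed offset 18 is 0-indexed offset 17.
U+0071 → 1-byte form 71 at offsets 0–0.
U+25A1 → 3-byte form E2 96 A1 at offsets 1–3.
U+101F8A → 4-byte form F4 81 BE 8A at offsets 4–7.
U+FB11 → 3-byte form EF AC 91 at offsets 8–10.
U+ABBAC → 4-byte form F2 AB AE AC at offsets 11–14.
U+2644 → 3-byte form E2 99 84 at offsets 15–17.
Offset 17 falls in char 6's range; it's byte 3 of E2 99 84 = 0x84.

0x84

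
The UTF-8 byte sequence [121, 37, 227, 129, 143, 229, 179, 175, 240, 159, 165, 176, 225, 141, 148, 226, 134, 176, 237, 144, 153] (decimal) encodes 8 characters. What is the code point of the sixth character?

Offset 0: leading byte 0x79 = 01111001 → 1-byte char #1 = 79.
Offset 1: leading byte 0x25 = 00100101 → 1-byte char #2 = 25.
Offset 2: leading byte 0xE3 = 11100011 → 3-byte char #3 = E3 81 8F.
Offset 5: leading byte 0xE5 = 11100101 → 3-byte char #4 = E5 B3 AF.
Offset 8: leading byte 0xF0 = 11110000 → 4-byte char #5 = F0 9F A5 B0.
Offset 12: leading byte 0xE1 = 11100001 → 3-byte char #6 = E1 8D 94.
Leading byte 0xE1 = 11100001 matches 1110xxxx → 3-byte sequence.
Byte 1: 0xE1 = 11100001, payload 0001 (4 bits).
Byte 2: 0x8D = 10001101 (10xxxxxx ✓), payload 001101.
Byte 3: 0x94 = 10010100 (10xxxxxx ✓), payload 010100.
Concatenate: 0001001101010100 = 0x1354 (16 bits → U+1354).

U+1354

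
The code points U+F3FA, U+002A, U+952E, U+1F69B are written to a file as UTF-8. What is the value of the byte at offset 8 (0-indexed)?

0x9F

U+F3FA → 3-byte form EF 8F BA at offsets 0–2.
U+002A → 1-byte form 2A at offsets 3–3.
U+952E → 3-byte form E9 94 AE at offsets 4–6.
U+1F69B → 4-byte form F0 9F 9A 9B at offsets 7–10.
Offset 8 falls in char 4's range; it's byte 2 of F0 9F 9A 9B = 0x9F.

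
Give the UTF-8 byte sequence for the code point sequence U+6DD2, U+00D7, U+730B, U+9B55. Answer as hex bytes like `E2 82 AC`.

U+6DD2: 3-byte form → E6 B7 92.
U+00D7: 2-byte form → C3 97.
U+730B: 3-byte form → E7 8C 8B.
U+9B55: 3-byte form → E9 AD 95.
Concatenated (11 bytes): E6 B7 92 C3 97 E7 8C 8B E9 AD 95.

E6 B7 92 C3 97 E7 8C 8B E9 AD 95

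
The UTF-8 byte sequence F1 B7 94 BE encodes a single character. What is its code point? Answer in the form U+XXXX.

Leading byte 0xF1 = 11110001 matches 11110xxx → 4-byte sequence.
Byte 1: 0xF1 = 11110001, payload 001 (3 bits).
Byte 2: 0xB7 = 10110111 (10xxxxxx ✓), payload 110111.
Byte 3: 0x94 = 10010100 (10xxxxxx ✓), payload 010100.
Byte 4: 0xBE = 10111110 (10xxxxxx ✓), payload 111110.
Concatenate: 001110111010100111110 = 0x7753E (21 bits → U+7753E).

U+7753E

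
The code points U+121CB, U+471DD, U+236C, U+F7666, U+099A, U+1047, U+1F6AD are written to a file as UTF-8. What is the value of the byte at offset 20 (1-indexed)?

0x81

1-indexed offset 20 is 0-indexed offset 19.
U+121CB → 4-byte form F0 92 87 8B at offsets 0–3.
U+471DD → 4-byte form F1 87 87 9D at offsets 4–7.
U+236C → 3-byte form E2 8D AC at offsets 8–10.
U+F7666 → 4-byte form F3 B7 99 A6 at offsets 11–14.
U+099A → 3-byte form E0 A6 9A at offsets 15–17.
U+1047 → 3-byte form E1 81 87 at offsets 18–20.
Offset 19 falls in char 6's range; it's byte 2 of E1 81 87 = 0x81.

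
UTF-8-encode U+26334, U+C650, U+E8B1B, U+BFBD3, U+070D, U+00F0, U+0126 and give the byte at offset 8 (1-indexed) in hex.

0xF3

1-indexed offset 8 is 0-indexed offset 7.
U+26334 → 4-byte form F0 A6 8C B4 at offsets 0–3.
U+C650 → 3-byte form EC 99 90 at offsets 4–6.
U+E8B1B → 4-byte form F3 A8 AC 9B at offsets 7–10.
Offset 7 falls in char 3's range; it's byte 1 of F3 A8 AC 9B = 0xF3.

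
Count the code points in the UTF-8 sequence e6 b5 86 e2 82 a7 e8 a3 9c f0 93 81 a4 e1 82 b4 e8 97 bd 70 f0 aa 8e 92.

8

Byte at offset 0: 0xE6 = 11100110 → 3-byte char (#1). Advance 3.
Byte at offset 3: 0xE2 = 11100010 → 3-byte char (#2). Advance 3.
Byte at offset 6: 0xE8 = 11101000 → 3-byte char (#3). Advance 3.
Byte at offset 9: 0xF0 = 11110000 → 4-byte char (#4). Advance 4.
Byte at offset 13: 0xE1 = 11100001 → 3-byte char (#5). Advance 3.
Byte at offset 16: 0xE8 = 11101000 → 3-byte char (#6). Advance 3.
Byte at offset 19: 0x70 = 01110000 → 1-byte char (#7). Advance 1.
Byte at offset 20: 0xF0 = 11110000 → 4-byte char (#8). Advance 4.
Reached end at offset 24 after 8 code points.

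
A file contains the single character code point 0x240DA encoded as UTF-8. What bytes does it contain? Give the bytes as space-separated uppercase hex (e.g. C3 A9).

U+240DA = 0x240DA = 147674 decimal. In range U+10000–U+10FFFF → 4-byte form: 11110xxx 10xxxxxx 10xxxxxx 10xxxxxx.
Binary (21 bits): 000100100000011011010.
Split 3+6+6+6: 000 | 100100 | 000011 | 011010.
Byte 1: 11110000 = 0xF0.
Byte 2: 10100100 = 0xA4.
Byte 3: 10000011 = 0x83.
Byte 4: 10011010 = 0x9A.

F0 A4 83 9A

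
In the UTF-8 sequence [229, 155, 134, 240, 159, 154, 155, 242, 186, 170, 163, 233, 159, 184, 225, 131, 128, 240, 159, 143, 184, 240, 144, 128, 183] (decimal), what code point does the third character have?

U+BAAA3

Offset 0: leading byte 0xE5 = 11100101 → 3-byte char #1 = E5 9B 86.
Offset 3: leading byte 0xF0 = 11110000 → 4-byte char #2 = F0 9F 9A 9B.
Offset 7: leading byte 0xF2 = 11110010 → 4-byte char #3 = F2 BA AA A3.
Leading byte 0xF2 = 11110010 matches 11110xxx → 4-byte sequence.
Byte 1: 0xF2 = 11110010, payload 010 (3 bits).
Byte 2: 0xBA = 10111010 (10xxxxxx ✓), payload 111010.
Byte 3: 0xAA = 10101010 (10xxxxxx ✓), payload 101010.
Byte 4: 0xA3 = 10100011 (10xxxxxx ✓), payload 100011.
Concatenate: 010111010101010100011 = 0xBAAA3 (21 bits → U+BAAA3).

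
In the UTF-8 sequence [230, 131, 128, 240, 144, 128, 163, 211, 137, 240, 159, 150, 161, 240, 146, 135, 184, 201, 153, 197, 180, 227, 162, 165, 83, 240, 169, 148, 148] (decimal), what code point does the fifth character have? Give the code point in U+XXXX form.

U+121F8

Offset 0: leading byte 0xE6 = 11100110 → 3-byte char #1 = E6 83 80.
Offset 3: leading byte 0xF0 = 11110000 → 4-byte char #2 = F0 90 80 A3.
Offset 7: leading byte 0xD3 = 11010011 → 2-byte char #3 = D3 89.
Offset 9: leading byte 0xF0 = 11110000 → 4-byte char #4 = F0 9F 96 A1.
Offset 13: leading byte 0xF0 = 11110000 → 4-byte char #5 = F0 92 87 B8.
Leading byte 0xF0 = 11110000 matches 11110xxx → 4-byte sequence.
Byte 1: 0xF0 = 11110000, payload 000 (3 bits).
Byte 2: 0x92 = 10010010 (10xxxxxx ✓), payload 010010.
Byte 3: 0x87 = 10000111 (10xxxxxx ✓), payload 000111.
Byte 4: 0xB8 = 10111000 (10xxxxxx ✓), payload 111000.
Concatenate: 000010010000111111000 = 0x121F8 (21 bits → U+121F8).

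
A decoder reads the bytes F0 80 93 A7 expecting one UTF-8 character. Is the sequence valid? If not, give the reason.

Leading byte 0xF0 = 11110000 → 4-byte form.
Continuation bytes all match 10xxxxxx. Payload decodes to 0x4E7.
But 0x4E7 < 0x10000, the minimum for a 4-byte sequence — this is an overlong encoding.

invalid (overlong encoding)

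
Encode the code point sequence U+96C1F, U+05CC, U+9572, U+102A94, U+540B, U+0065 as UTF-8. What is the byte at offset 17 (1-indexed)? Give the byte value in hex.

0x65

1-indexed offset 17 is 0-indexed offset 16.
U+96C1F → 4-byte form F2 96 B0 9F at offsets 0–3.
U+05CC → 2-byte form D7 8C at offsets 4–5.
U+9572 → 3-byte form E9 95 B2 at offsets 6–8.
U+102A94 → 4-byte form F4 82 AA 94 at offsets 9–12.
U+540B → 3-byte form E5 90 8B at offsets 13–15.
U+0065 → 1-byte form 65 at offsets 16–16.
Offset 16 falls in char 6's range; it's byte 1 of 65 = 0x65.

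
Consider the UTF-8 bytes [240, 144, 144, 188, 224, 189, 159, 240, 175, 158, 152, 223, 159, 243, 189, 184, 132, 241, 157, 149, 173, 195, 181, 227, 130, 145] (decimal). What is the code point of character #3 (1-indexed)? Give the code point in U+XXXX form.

U+2F798

Offset 0: leading byte 0xF0 = 11110000 → 4-byte char #1 = F0 90 90 BC.
Offset 4: leading byte 0xE0 = 11100000 → 3-byte char #2 = E0 BD 9F.
Offset 7: leading byte 0xF0 = 11110000 → 4-byte char #3 = F0 AF 9E 98.
Leading byte 0xF0 = 11110000 matches 11110xxx → 4-byte sequence.
Byte 1: 0xF0 = 11110000, payload 000 (3 bits).
Byte 2: 0xAF = 10101111 (10xxxxxx ✓), payload 101111.
Byte 3: 0x9E = 10011110 (10xxxxxx ✓), payload 011110.
Byte 4: 0x98 = 10011000 (10xxxxxx ✓), payload 011000.
Concatenate: 000101111011110011000 = 0x2F798 (21 bits → U+2F798).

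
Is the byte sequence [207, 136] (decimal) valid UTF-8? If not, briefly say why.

valid

Leading byte 0xCF = 11001111 → 2-byte form.
Continuation bytes 0x88=10001000 all match 10xxxxxx.
Decoded value 0x3C8 is ≥ 0x80 (shortest form) and not a surrogate.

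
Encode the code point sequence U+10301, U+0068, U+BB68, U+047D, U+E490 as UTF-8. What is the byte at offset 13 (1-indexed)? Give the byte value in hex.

0x90

1-indexed offset 13 is 0-indexed offset 12.
U+10301 → 4-byte form F0 90 8C 81 at offsets 0–3.
U+0068 → 1-byte form 68 at offsets 4–4.
U+BB68 → 3-byte form EB AD A8 at offsets 5–7.
U+047D → 2-byte form D1 BD at offsets 8–9.
U+E490 → 3-byte form EE 92 90 at offsets 10–12.
Offset 12 falls in char 5's range; it's byte 3 of EE 92 90 = 0x90.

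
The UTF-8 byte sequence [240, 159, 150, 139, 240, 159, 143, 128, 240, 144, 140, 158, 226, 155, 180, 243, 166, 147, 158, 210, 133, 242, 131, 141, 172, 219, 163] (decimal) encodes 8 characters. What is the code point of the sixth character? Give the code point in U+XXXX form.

Offset 0: leading byte 0xF0 = 11110000 → 4-byte char #1 = F0 9F 96 8B.
Offset 4: leading byte 0xF0 = 11110000 → 4-byte char #2 = F0 9F 8F 80.
Offset 8: leading byte 0xF0 = 11110000 → 4-byte char #3 = F0 90 8C 9E.
Offset 12: leading byte 0xE2 = 11100010 → 3-byte char #4 = E2 9B B4.
Offset 15: leading byte 0xF3 = 11110011 → 4-byte char #5 = F3 A6 93 9E.
Offset 19: leading byte 0xD2 = 11010010 → 2-byte char #6 = D2 85.
Leading byte 0xD2 = 11010010 matches 110xxxxx → 2-byte sequence.
Byte 1: 0xD2 = 11010010, payload 10010 (5 bits).
Byte 2: 0x85 = 10000101 (10xxxxxx ✓), payload 000101.
Concatenate: 10010000101 = 0x485 (11 bits → U+0485).

U+0485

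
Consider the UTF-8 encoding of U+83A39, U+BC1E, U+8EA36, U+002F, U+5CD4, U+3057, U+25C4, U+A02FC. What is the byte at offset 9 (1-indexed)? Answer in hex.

0x8E

1-indexed offset 9 is 0-indexed offset 8.
U+83A39 → 4-byte form F2 83 A8 B9 at offsets 0–3.
U+BC1E → 3-byte form EB B0 9E at offsets 4–6.
U+8EA36 → 4-byte form F2 8E A8 B6 at offsets 7–10.
Offset 8 falls in char 3's range; it's byte 2 of F2 8E A8 B6 = 0x8E.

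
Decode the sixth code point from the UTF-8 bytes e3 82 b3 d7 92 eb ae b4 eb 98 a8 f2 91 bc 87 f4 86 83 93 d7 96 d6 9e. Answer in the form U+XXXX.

U+1060D3

Offset 0: leading byte 0xE3 = 11100011 → 3-byte char #1 = E3 82 B3.
Offset 3: leading byte 0xD7 = 11010111 → 2-byte char #2 = D7 92.
Offset 5: leading byte 0xEB = 11101011 → 3-byte char #3 = EB AE B4.
Offset 8: leading byte 0xEB = 11101011 → 3-byte char #4 = EB 98 A8.
Offset 11: leading byte 0xF2 = 11110010 → 4-byte char #5 = F2 91 BC 87.
Offset 15: leading byte 0xF4 = 11110100 → 4-byte char #6 = F4 86 83 93.
Leading byte 0xF4 = 11110100 matches 11110xxx → 4-byte sequence.
Byte 1: 0xF4 = 11110100, payload 100 (3 bits).
Byte 2: 0x86 = 10000110 (10xxxxxx ✓), payload 000110.
Byte 3: 0x83 = 10000011 (10xxxxxx ✓), payload 000011.
Byte 4: 0x93 = 10010011 (10xxxxxx ✓), payload 010011.
Concatenate: 100000110000011010011 = 0x1060D3 (21 bits → U+1060D3).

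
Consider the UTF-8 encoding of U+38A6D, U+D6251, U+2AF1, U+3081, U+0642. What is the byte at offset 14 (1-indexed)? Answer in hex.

1-indexed offset 14 is 0-indexed offset 13.
U+38A6D → 4-byte form F0 B8 A9 AD at offsets 0–3.
U+D6251 → 4-byte form F3 96 89 91 at offsets 4–7.
U+2AF1 → 3-byte form E2 AB B1 at offsets 8–10.
U+3081 → 3-byte form E3 82 81 at offsets 11–13.
Offset 13 falls in char 4's range; it's byte 3 of E3 82 81 = 0x81.

0x81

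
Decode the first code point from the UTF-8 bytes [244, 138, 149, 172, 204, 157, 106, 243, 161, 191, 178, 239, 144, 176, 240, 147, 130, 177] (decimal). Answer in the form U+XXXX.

U+10A56C

Offset 0: leading byte 0xF4 = 11110100 → 4-byte char #1 = F4 8A 95 AC.
Leading byte 0xF4 = 11110100 matches 11110xxx → 4-byte sequence.
Byte 1: 0xF4 = 11110100, payload 100 (3 bits).
Byte 2: 0x8A = 10001010 (10xxxxxx ✓), payload 001010.
Byte 3: 0x95 = 10010101 (10xxxxxx ✓), payload 010101.
Byte 4: 0xAC = 10101100 (10xxxxxx ✓), payload 101100.
Concatenate: 100001010010101101100 = 0x10A56C (21 bits → U+10A56C).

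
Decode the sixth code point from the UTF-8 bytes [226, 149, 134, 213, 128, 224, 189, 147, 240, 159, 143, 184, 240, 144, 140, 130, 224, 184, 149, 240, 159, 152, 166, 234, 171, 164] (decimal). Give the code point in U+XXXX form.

Offset 0: leading byte 0xE2 = 11100010 → 3-byte char #1 = E2 95 86.
Offset 3: leading byte 0xD5 = 11010101 → 2-byte char #2 = D5 80.
Offset 5: leading byte 0xE0 = 11100000 → 3-byte char #3 = E0 BD 93.
Offset 8: leading byte 0xF0 = 11110000 → 4-byte char #4 = F0 9F 8F B8.
Offset 12: leading byte 0xF0 = 11110000 → 4-byte char #5 = F0 90 8C 82.
Offset 16: leading byte 0xE0 = 11100000 → 3-byte char #6 = E0 B8 95.
Leading byte 0xE0 = 11100000 matches 1110xxxx → 3-byte sequence.
Byte 1: 0xE0 = 11100000, payload 0000 (4 bits).
Byte 2: 0xB8 = 10111000 (10xxxxxx ✓), payload 111000.
Byte 3: 0x95 = 10010101 (10xxxxxx ✓), payload 010101.
Concatenate: 0000111000010101 = 0xE15 (16 bits → U+0E15).

U+0E15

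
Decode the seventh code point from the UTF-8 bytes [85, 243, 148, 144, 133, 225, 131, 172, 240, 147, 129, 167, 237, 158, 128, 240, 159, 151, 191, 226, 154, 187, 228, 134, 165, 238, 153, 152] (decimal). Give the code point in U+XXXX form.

U+26BB

Offset 0: leading byte 0x55 = 01010101 → 1-byte char #1 = 55.
Offset 1: leading byte 0xF3 = 11110011 → 4-byte char #2 = F3 94 90 85.
Offset 5: leading byte 0xE1 = 11100001 → 3-byte char #3 = E1 83 AC.
Offset 8: leading byte 0xF0 = 11110000 → 4-byte char #4 = F0 93 81 A7.
Offset 12: leading byte 0xED = 11101101 → 3-byte char #5 = ED 9E 80.
Offset 15: leading byte 0xF0 = 11110000 → 4-byte char #6 = F0 9F 97 BF.
Offset 19: leading byte 0xE2 = 11100010 → 3-byte char #7 = E2 9A BB.
Leading byte 0xE2 = 11100010 matches 1110xxxx → 3-byte sequence.
Byte 1: 0xE2 = 11100010, payload 0010 (4 bits).
Byte 2: 0x9A = 10011010 (10xxxxxx ✓), payload 011010.
Byte 3: 0xBB = 10111011 (10xxxxxx ✓), payload 111011.
Concatenate: 0010011010111011 = 0x26BB (16 bits → U+26BB).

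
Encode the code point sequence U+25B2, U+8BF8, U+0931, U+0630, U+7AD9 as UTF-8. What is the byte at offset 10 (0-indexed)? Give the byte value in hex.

0xB0

U+25B2 → 3-byte form E2 96 B2 at offsets 0–2.
U+8BF8 → 3-byte form E8 AF B8 at offsets 3–5.
U+0931 → 3-byte form E0 A4 B1 at offsets 6–8.
U+0630 → 2-byte form D8 B0 at offsets 9–10.
Offset 10 falls in char 4's range; it's byte 2 of D8 B0 = 0xB0.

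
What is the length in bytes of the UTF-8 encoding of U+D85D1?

U+D85D1 = 0xD85D1. UTF-8 uses 1 byte below 0x80, 2 below 0x800, 3 below 0x10000, 4 up to 0x10FFFF. 0xD85D1 is in U+10000–U+10FFFF → 4 bytes.

4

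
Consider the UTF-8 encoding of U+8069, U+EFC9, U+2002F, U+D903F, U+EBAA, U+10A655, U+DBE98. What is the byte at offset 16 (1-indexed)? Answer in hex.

0xAE

1-indexed offset 16 is 0-indexed offset 15.
U+8069 → 3-byte form E8 81 A9 at offsets 0–2.
U+EFC9 → 3-byte form EE BF 89 at offsets 3–5.
U+2002F → 4-byte form F0 A0 80 AF at offsets 6–9.
U+D903F → 4-byte form F3 99 80 BF at offsets 10–13.
U+EBAA → 3-byte form EE AE AA at offsets 14–16.
Offset 15 falls in char 5's range; it's byte 2 of EE AE AA = 0xAE.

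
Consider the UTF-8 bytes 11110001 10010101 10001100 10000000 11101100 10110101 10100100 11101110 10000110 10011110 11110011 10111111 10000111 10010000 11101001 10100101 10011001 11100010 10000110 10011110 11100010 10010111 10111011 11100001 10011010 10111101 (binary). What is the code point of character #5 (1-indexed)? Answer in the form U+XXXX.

U+9959

Offset 0: leading byte 0xF1 = 11110001 → 4-byte char #1 = F1 95 8C 80.
Offset 4: leading byte 0xEC = 11101100 → 3-byte char #2 = EC B5 A4.
Offset 7: leading byte 0xEE = 11101110 → 3-byte char #3 = EE 86 9E.
Offset 10: leading byte 0xF3 = 11110011 → 4-byte char #4 = F3 BF 87 90.
Offset 14: leading byte 0xE9 = 11101001 → 3-byte char #5 = E9 A5 99.
Leading byte 0xE9 = 11101001 matches 1110xxxx → 3-byte sequence.
Byte 1: 0xE9 = 11101001, payload 1001 (4 bits).
Byte 2: 0xA5 = 10100101 (10xxxxxx ✓), payload 100101.
Byte 3: 0x99 = 10011001 (10xxxxxx ✓), payload 011001.
Concatenate: 1001100101011001 = 0x9959 (16 bits → U+9959).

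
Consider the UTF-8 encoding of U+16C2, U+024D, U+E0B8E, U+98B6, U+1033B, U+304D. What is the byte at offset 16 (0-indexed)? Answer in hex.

U+16C2 → 3-byte form E1 9B 82 at offsets 0–2.
U+024D → 2-byte form C9 8D at offsets 3–4.
U+E0B8E → 4-byte form F3 A0 AE 8E at offsets 5–8.
U+98B6 → 3-byte form E9 A2 B6 at offsets 9–11.
U+1033B → 4-byte form F0 90 8C BB at offsets 12–15.
U+304D → 3-byte form E3 81 8D at offsets 16–18.
Offset 16 falls in char 6's range; it's byte 1 of E3 81 8D = 0xE3.

0xE3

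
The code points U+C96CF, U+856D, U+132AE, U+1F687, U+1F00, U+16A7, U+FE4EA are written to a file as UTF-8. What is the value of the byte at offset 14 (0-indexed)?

U+C96CF → 4-byte form F3 89 9B 8F at offsets 0–3.
U+856D → 3-byte form E8 95 AD at offsets 4–6.
U+132AE → 4-byte form F0 93 8A AE at offsets 7–10.
U+1F687 → 4-byte form F0 9F 9A 87 at offsets 11–14.
Offset 14 falls in char 4's range; it's byte 4 of F0 9F 9A 87 = 0x87.

0x87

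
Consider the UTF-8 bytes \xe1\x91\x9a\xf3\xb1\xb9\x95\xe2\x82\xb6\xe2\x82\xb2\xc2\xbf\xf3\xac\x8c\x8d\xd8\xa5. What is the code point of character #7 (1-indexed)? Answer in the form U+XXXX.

U+0625

Offset 0: leading byte 0xE1 = 11100001 → 3-byte char #1 = E1 91 9A.
Offset 3: leading byte 0xF3 = 11110011 → 4-byte char #2 = F3 B1 B9 95.
Offset 7: leading byte 0xE2 = 11100010 → 3-byte char #3 = E2 82 B6.
Offset 10: leading byte 0xE2 = 11100010 → 3-byte char #4 = E2 82 B2.
Offset 13: leading byte 0xC2 = 11000010 → 2-byte char #5 = C2 BF.
Offset 15: leading byte 0xF3 = 11110011 → 4-byte char #6 = F3 AC 8C 8D.
Offset 19: leading byte 0xD8 = 11011000 → 2-byte char #7 = D8 A5.
Leading byte 0xD8 = 11011000 matches 110xxxxx → 2-byte sequence.
Byte 1: 0xD8 = 11011000, payload 11000 (5 bits).
Byte 2: 0xA5 = 10100101 (10xxxxxx ✓), payload 100101.
Concatenate: 11000100101 = 0x625 (11 bits → U+0625).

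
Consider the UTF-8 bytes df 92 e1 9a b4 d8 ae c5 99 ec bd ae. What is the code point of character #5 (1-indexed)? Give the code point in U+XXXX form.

Offset 0: leading byte 0xDF = 11011111 → 2-byte char #1 = DF 92.
Offset 2: leading byte 0xE1 = 11100001 → 3-byte char #2 = E1 9A B4.
Offset 5: leading byte 0xD8 = 11011000 → 2-byte char #3 = D8 AE.
Offset 7: leading byte 0xC5 = 11000101 → 2-byte char #4 = C5 99.
Offset 9: leading byte 0xEC = 11101100 → 3-byte char #5 = EC BD AE.
Leading byte 0xEC = 11101100 matches 1110xxxx → 3-byte sequence.
Byte 1: 0xEC = 11101100, payload 1100 (4 bits).
Byte 2: 0xBD = 10111101 (10xxxxxx ✓), payload 111101.
Byte 3: 0xAE = 10101110 (10xxxxxx ✓), payload 101110.
Concatenate: 1100111101101110 = 0xCF6E (16 bits → U+CF6E).

U+CF6E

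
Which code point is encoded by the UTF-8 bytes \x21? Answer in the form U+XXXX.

U+0021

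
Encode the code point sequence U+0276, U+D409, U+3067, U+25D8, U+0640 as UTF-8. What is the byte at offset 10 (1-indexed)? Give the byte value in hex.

0x97

1-indexed offset 10 is 0-indexed offset 9.
U+0276 → 2-byte form C9 B6 at offsets 0–1.
U+D409 → 3-byte form ED 90 89 at offsets 2–4.
U+3067 → 3-byte form E3 81 A7 at offsets 5–7.
U+25D8 → 3-byte form E2 97 98 at offsets 8–10.
Offset 9 falls in char 4's range; it's byte 2 of E2 97 98 = 0x97.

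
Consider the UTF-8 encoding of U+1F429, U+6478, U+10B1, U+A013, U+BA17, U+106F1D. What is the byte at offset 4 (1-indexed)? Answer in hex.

1-indexed offset 4 is 0-indexed offset 3.
U+1F429 → 4-byte form F0 9F 90 A9 at offsets 0–3.
Offset 3 falls in char 1's range; it's byte 4 of F0 9F 90 A9 = 0xA9.

0xA9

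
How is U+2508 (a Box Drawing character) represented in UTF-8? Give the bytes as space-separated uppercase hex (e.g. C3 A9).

E2 94 88

U+2508 = 0x2508 = 9480 decimal. In range U+0800–U+FFFF → 3-byte form: 1110xxxx 10xxxxxx 10xxxxxx.
Binary (16 bits): 0010010100001000.
Split 4+6+6: 0010 | 010100 | 001000.
Byte 1: 11100010 = 0xE2.
Byte 2: 10010100 = 0x94.
Byte 3: 10001000 = 0x88.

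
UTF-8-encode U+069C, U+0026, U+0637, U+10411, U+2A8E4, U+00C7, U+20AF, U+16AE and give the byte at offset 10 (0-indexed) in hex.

U+069C → 2-byte form DA 9C at offsets 0–1.
U+0026 → 1-byte form 26 at offsets 2–2.
U+0637 → 2-byte form D8 B7 at offsets 3–4.
U+10411 → 4-byte form F0 90 90 91 at offsets 5–8.
U+2A8E4 → 4-byte form F0 AA A3 A4 at offsets 9–12.
Offset 10 falls in char 5's range; it's byte 2 of F0 AA A3 A4 = 0xAA.

0xAA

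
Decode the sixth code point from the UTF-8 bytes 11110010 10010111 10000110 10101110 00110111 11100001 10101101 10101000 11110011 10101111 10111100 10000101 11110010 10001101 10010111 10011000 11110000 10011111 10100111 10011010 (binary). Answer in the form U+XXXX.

Offset 0: leading byte 0xF2 = 11110010 → 4-byte char #1 = F2 97 86 AE.
Offset 4: leading byte 0x37 = 00110111 → 1-byte char #2 = 37.
Offset 5: leading byte 0xE1 = 11100001 → 3-byte char #3 = E1 AD A8.
Offset 8: leading byte 0xF3 = 11110011 → 4-byte char #4 = F3 AF BC 85.
Offset 12: leading byte 0xF2 = 11110010 → 4-byte char #5 = F2 8D 97 98.
Offset 16: leading byte 0xF0 = 11110000 → 4-byte char #6 = F0 9F A7 9A.
Leading byte 0xF0 = 11110000 matches 11110xxx → 4-byte sequence.
Byte 1: 0xF0 = 11110000, payload 000 (3 bits).
Byte 2: 0x9F = 10011111 (10xxxxxx ✓), payload 011111.
Byte 3: 0xA7 = 10100111 (10xxxxxx ✓), payload 100111.
Byte 4: 0x9A = 10011010 (10xxxxxx ✓), payload 011010.
Concatenate: 000011111100111011010 = 0x1F9DA (21 bits → U+1F9DA).

U+1F9DA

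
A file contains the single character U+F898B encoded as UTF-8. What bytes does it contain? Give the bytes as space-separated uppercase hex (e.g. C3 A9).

U+F898B = 0xF898B = 1018251 decimal. In range U+10000–U+10FFFF → 4-byte form: 11110xxx 10xxxxxx 10xxxxxx 10xxxxxx.
Binary (21 bits): 011111000100110001011.
Split 3+6+6+6: 011 | 111000 | 100110 | 001011.
Byte 1: 11110011 = 0xF3.
Byte 2: 10111000 = 0xB8.
Byte 3: 10100110 = 0xA6.
Byte 4: 10001011 = 0x8B.

F3 B8 A6 8B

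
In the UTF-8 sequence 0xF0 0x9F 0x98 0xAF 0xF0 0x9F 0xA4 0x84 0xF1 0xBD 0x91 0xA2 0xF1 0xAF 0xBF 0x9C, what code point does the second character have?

Offset 0: leading byte 0xF0 = 11110000 → 4-byte char #1 = F0 9F 98 AF.
Offset 4: leading byte 0xF0 = 11110000 → 4-byte char #2 = F0 9F A4 84.
Leading byte 0xF0 = 11110000 matches 11110xxx → 4-byte sequence.
Byte 1: 0xF0 = 11110000, payload 000 (3 bits).
Byte 2: 0x9F = 10011111 (10xxxxxx ✓), payload 011111.
Byte 3: 0xA4 = 10100100 (10xxxxxx ✓), payload 100100.
Byte 4: 0x84 = 10000100 (10xxxxxx ✓), payload 000100.
Concatenate: 000011111100100000100 = 0x1F904 (21 bits → U+1F904).

U+1F904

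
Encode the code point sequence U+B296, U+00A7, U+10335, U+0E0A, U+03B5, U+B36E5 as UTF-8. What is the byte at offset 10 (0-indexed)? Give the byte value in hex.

0xB8

U+B296 → 3-byte form EB 8A 96 at offsets 0–2.
U+00A7 → 2-byte form C2 A7 at offsets 3–4.
U+10335 → 4-byte form F0 90 8C B5 at offsets 5–8.
U+0E0A → 3-byte form E0 B8 8A at offsets 9–11.
Offset 10 falls in char 4's range; it's byte 2 of E0 B8 8A = 0xB8.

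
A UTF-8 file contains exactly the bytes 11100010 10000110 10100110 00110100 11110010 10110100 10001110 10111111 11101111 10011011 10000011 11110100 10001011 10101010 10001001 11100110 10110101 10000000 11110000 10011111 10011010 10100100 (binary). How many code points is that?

7

Byte at offset 0: 0xE2 = 11100010 → 3-byte char (#1). Advance 3.
Byte at offset 3: 0x34 = 00110100 → 1-byte char (#2). Advance 1.
Byte at offset 4: 0xF2 = 11110010 → 4-byte char (#3). Advance 4.
Byte at offset 8: 0xEF = 11101111 → 3-byte char (#4). Advance 3.
Byte at offset 11: 0xF4 = 11110100 → 4-byte char (#5). Advance 4.
Byte at offset 15: 0xE6 = 11100110 → 3-byte char (#6). Advance 3.
Byte at offset 18: 0xF0 = 11110000 → 4-byte char (#7). Advance 4.
Reached end at offset 22 after 7 code points.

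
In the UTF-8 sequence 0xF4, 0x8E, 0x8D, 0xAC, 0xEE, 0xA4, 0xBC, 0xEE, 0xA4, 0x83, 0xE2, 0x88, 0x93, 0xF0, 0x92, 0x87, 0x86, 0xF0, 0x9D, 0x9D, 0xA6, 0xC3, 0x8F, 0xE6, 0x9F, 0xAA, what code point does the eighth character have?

Offset 0: leading byte 0xF4 = 11110100 → 4-byte char #1 = F4 8E 8D AC.
Offset 4: leading byte 0xEE = 11101110 → 3-byte char #2 = EE A4 BC.
Offset 7: leading byte 0xEE = 11101110 → 3-byte char #3 = EE A4 83.
Offset 10: leading byte 0xE2 = 11100010 → 3-byte char #4 = E2 88 93.
Offset 13: leading byte 0xF0 = 11110000 → 4-byte char #5 = F0 92 87 86.
Offset 17: leading byte 0xF0 = 11110000 → 4-byte char #6 = F0 9D 9D A6.
Offset 21: leading byte 0xC3 = 11000011 → 2-byte char #7 = C3 8F.
Offset 23: leading byte 0xE6 = 11100110 → 3-byte char #8 = E6 9F AA.
Leading byte 0xE6 = 11100110 matches 1110xxxx → 3-byte sequence.
Byte 1: 0xE6 = 11100110, payload 0110 (4 bits).
Byte 2: 0x9F = 10011111 (10xxxxxx ✓), payload 011111.
Byte 3: 0xAA = 10101010 (10xxxxxx ✓), payload 101010.
Concatenate: 0110011111101010 = 0x67EA (16 bits → U+67EA).

U+67EA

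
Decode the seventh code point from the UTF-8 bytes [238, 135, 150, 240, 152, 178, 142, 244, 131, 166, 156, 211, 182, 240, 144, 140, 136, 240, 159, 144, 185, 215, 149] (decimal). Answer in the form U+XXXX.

U+05D5

Offset 0: leading byte 0xEE = 11101110 → 3-byte char #1 = EE 87 96.
Offset 3: leading byte 0xF0 = 11110000 → 4-byte char #2 = F0 98 B2 8E.
Offset 7: leading byte 0xF4 = 11110100 → 4-byte char #3 = F4 83 A6 9C.
Offset 11: leading byte 0xD3 = 11010011 → 2-byte char #4 = D3 B6.
Offset 13: leading byte 0xF0 = 11110000 → 4-byte char #5 = F0 90 8C 88.
Offset 17: leading byte 0xF0 = 11110000 → 4-byte char #6 = F0 9F 90 B9.
Offset 21: leading byte 0xD7 = 11010111 → 2-byte char #7 = D7 95.
Leading byte 0xD7 = 11010111 matches 110xxxxx → 2-byte sequence.
Byte 1: 0xD7 = 11010111, payload 10111 (5 bits).
Byte 2: 0x95 = 10010101 (10xxxxxx ✓), payload 010101.
Concatenate: 10111010101 = 0x5D5 (11 bits → U+05D5).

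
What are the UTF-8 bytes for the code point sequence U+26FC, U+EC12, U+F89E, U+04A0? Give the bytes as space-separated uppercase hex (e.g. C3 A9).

E2 9B BC EE B0 92 EF A2 9E D2 A0

U+26FC: 3-byte form → E2 9B BC.
U+EC12: 3-byte form → EE B0 92.
U+F89E: 3-byte form → EF A2 9E.
U+04A0: 2-byte form → D2 A0.
Concatenated (11 bytes): E2 9B BC EE B0 92 EF A2 9E D2 A0.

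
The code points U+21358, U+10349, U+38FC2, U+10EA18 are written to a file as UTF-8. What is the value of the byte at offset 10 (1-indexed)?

1-indexed offset 10 is 0-indexed offset 9.
U+21358 → 4-byte form F0 A1 8D 98 at offsets 0–3.
U+10349 → 4-byte form F0 90 8D 89 at offsets 4–7.
U+38FC2 → 4-byte form F0 B8 BF 82 at offsets 8–11.
Offset 9 falls in char 3's range; it's byte 2 of F0 B8 BF 82 = 0xB8.

0xB8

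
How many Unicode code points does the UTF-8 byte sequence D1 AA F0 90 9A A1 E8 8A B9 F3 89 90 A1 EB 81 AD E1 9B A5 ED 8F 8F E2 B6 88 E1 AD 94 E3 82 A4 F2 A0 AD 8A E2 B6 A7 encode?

12

Byte at offset 0: 0xD1 = 11010001 → 2-byte char (#1). Advance 2.
Byte at offset 2: 0xF0 = 11110000 → 4-byte char (#2). Advance 4.
Byte at offset 6: 0xE8 = 11101000 → 3-byte char (#3). Advance 3.
Byte at offset 9: 0xF3 = 11110011 → 4-byte char (#4). Advance 4.
Byte at offset 13: 0xEB = 11101011 → 3-byte char (#5). Advance 3.
Byte at offset 16: 0xE1 = 11100001 → 3-byte char (#6). Advance 3.
Byte at offset 19: 0xED = 11101101 → 3-byte char (#7). Advance 3.
Byte at offset 22: 0xE2 = 11100010 → 3-byte char (#8). Advance 3.
Byte at offset 25: 0xE1 = 11100001 → 3-byte char (#9). Advance 3.
Byte at offset 28: 0xE3 = 11100011 → 3-byte char (#10). Advance 3.
Byte at offset 31: 0xF2 = 11110010 → 4-byte char (#11). Advance 4.
Byte at offset 35: 0xE2 = 11100010 → 3-byte char (#12). Advance 3.
Reached end at offset 38 after 12 code points.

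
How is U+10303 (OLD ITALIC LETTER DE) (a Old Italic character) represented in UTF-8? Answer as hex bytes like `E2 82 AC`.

U+10303 = 0x10303 = 66307 decimal. In range U+10000–U+10FFFF → 4-byte form: 11110xxx 10xxxxxx 10xxxxxx 10xxxxxx.
Binary (21 bits): 000010000001100000011.
Split 3+6+6+6: 000 | 010000 | 001100 | 000011.
Byte 1: 11110000 = 0xF0.
Byte 2: 10010000 = 0x90.
Byte 3: 10001100 = 0x8C.
Byte 4: 10000011 = 0x83.

F0 90 8C 83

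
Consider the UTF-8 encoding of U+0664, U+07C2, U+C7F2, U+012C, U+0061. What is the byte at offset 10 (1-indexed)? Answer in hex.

1-indexed offset 10 is 0-indexed offset 9.
U+0664 → 2-byte form D9 A4 at offsets 0–1.
U+07C2 → 2-byte form DF 82 at offsets 2–3.
U+C7F2 → 3-byte form EC 9F B2 at offsets 4–6.
U+012C → 2-byte form C4 AC at offsets 7–8.
U+0061 → 1-byte form 61 at offsets 9–9.
Offset 9 falls in char 5's range; it's byte 1 of 61 = 0x61.

0x61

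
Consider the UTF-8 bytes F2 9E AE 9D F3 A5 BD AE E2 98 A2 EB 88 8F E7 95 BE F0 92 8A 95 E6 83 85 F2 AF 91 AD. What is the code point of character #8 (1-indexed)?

Offset 0: leading byte 0xF2 = 11110010 → 4-byte char #1 = F2 9E AE 9D.
Offset 4: leading byte 0xF3 = 11110011 → 4-byte char #2 = F3 A5 BD AE.
Offset 8: leading byte 0xE2 = 11100010 → 3-byte char #3 = E2 98 A2.
Offset 11: leading byte 0xEB = 11101011 → 3-byte char #4 = EB 88 8F.
Offset 14: leading byte 0xE7 = 11100111 → 3-byte char #5 = E7 95 BE.
Offset 17: leading byte 0xF0 = 11110000 → 4-byte char #6 = F0 92 8A 95.
Offset 21: leading byte 0xE6 = 11100110 → 3-byte char #7 = E6 83 85.
Offset 24: leading byte 0xF2 = 11110010 → 4-byte char #8 = F2 AF 91 AD.
Leading byte 0xF2 = 11110010 matches 11110xxx → 4-byte sequence.
Byte 1: 0xF2 = 11110010, payload 010 (3 bits).
Byte 2: 0xAF = 10101111 (10xxxxxx ✓), payload 101111.
Byte 3: 0x91 = 10010001 (10xxxxxx ✓), payload 010001.
Byte 4: 0xAD = 10101101 (10xxxxxx ✓), payload 101101.
Concatenate: 010101111010001101101 = 0xAF46D (21 bits → U+AF46D).

U+AF46D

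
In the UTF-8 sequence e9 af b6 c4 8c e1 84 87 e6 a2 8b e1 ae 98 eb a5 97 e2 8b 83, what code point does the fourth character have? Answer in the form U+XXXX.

Offset 0: leading byte 0xE9 = 11101001 → 3-byte char #1 = E9 AF B6.
Offset 3: leading byte 0xC4 = 11000100 → 2-byte char #2 = C4 8C.
Offset 5: leading byte 0xE1 = 11100001 → 3-byte char #3 = E1 84 87.
Offset 8: leading byte 0xE6 = 11100110 → 3-byte char #4 = E6 A2 8B.
Leading byte 0xE6 = 11100110 matches 1110xxxx → 3-byte sequence.
Byte 1: 0xE6 = 11100110, payload 0110 (4 bits).
Byte 2: 0xA2 = 10100010 (10xxxxxx ✓), payload 100010.
Byte 3: 0x8B = 10001011 (10xxxxxx ✓), payload 001011.
Concatenate: 0110100010001011 = 0x688B (16 bits → U+688B).

U+688B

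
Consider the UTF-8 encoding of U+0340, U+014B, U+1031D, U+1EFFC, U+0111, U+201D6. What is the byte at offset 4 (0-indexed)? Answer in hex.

0xF0

U+0340 → 2-byte form CD 80 at offsets 0–1.
U+014B → 2-byte form C5 8B at offsets 2–3.
U+1031D → 4-byte form F0 90 8C 9D at offsets 4–7.
Offset 4 falls in char 3's range; it's byte 1 of F0 90 8C 9D = 0xF0.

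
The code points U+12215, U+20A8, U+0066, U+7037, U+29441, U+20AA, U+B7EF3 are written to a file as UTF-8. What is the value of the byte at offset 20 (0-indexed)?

0xBB

U+12215 → 4-byte form F0 92 88 95 at offsets 0–3.
U+20A8 → 3-byte form E2 82 A8 at offsets 4–6.
U+0066 → 1-byte form 66 at offsets 7–7.
U+7037 → 3-byte form E7 80 B7 at offsets 8–10.
U+29441 → 4-byte form F0 A9 91 81 at offsets 11–14.
U+20AA → 3-byte form E2 82 AA at offsets 15–17.
U+B7EF3 → 4-byte form F2 B7 BB B3 at offsets 18–21.
Offset 20 falls in char 7's range; it's byte 3 of F2 B7 BB B3 = 0xBB.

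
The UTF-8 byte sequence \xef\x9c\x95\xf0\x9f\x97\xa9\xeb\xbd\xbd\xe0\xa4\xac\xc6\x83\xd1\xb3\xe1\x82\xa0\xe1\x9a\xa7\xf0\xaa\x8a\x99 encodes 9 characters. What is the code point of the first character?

Offset 0: leading byte 0xEF = 11101111 → 3-byte char #1 = EF 9C 95.
Leading byte 0xEF = 11101111 matches 1110xxxx → 3-byte sequence.
Byte 1: 0xEF = 11101111, payload 1111 (4 bits).
Byte 2: 0x9C = 10011100 (10xxxxxx ✓), payload 011100.
Byte 3: 0x95 = 10010101 (10xxxxxx ✓), payload 010101.
Concatenate: 1111011100010101 = 0xF715 (16 bits → U+F715).

U+F715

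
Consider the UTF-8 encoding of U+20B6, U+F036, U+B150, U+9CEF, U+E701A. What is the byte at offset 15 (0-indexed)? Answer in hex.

U+20B6 → 3-byte form E2 82 B6 at offsets 0–2.
U+F036 → 3-byte form EF 80 B6 at offsets 3–5.
U+B150 → 3-byte form EB 85 90 at offsets 6–8.
U+9CEF → 3-byte form E9 B3 AF at offsets 9–11.
U+E701A → 4-byte form F3 A7 80 9A at offsets 12–15.
Offset 15 falls in char 5's range; it's byte 4 of F3 A7 80 9A = 0x9A.

0x9A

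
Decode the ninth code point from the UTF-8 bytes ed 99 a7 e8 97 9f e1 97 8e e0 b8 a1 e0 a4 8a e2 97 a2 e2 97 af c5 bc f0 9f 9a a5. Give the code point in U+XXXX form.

U+1F6A5

Offset 0: leading byte 0xED = 11101101 → 3-byte char #1 = ED 99 A7.
Offset 3: leading byte 0xE8 = 11101000 → 3-byte char #2 = E8 97 9F.
Offset 6: leading byte 0xE1 = 11100001 → 3-byte char #3 = E1 97 8E.
Offset 9: leading byte 0xE0 = 11100000 → 3-byte char #4 = E0 B8 A1.
Offset 12: leading byte 0xE0 = 11100000 → 3-byte char #5 = E0 A4 8A.
Offset 15: leading byte 0xE2 = 11100010 → 3-byte char #6 = E2 97 A2.
Offset 18: leading byte 0xE2 = 11100010 → 3-byte char #7 = E2 97 AF.
Offset 21: leading byte 0xC5 = 11000101 → 2-byte char #8 = C5 BC.
Offset 23: leading byte 0xF0 = 11110000 → 4-byte char #9 = F0 9F 9A A5.
Leading byte 0xF0 = 11110000 matches 11110xxx → 4-byte sequence.
Byte 1: 0xF0 = 11110000, payload 000 (3 bits).
Byte 2: 0x9F = 10011111 (10xxxxxx ✓), payload 011111.
Byte 3: 0x9A = 10011010 (10xxxxxx ✓), payload 011010.
Byte 4: 0xA5 = 10100101 (10xxxxxx ✓), payload 100101.
Concatenate: 000011111011010100101 = 0x1F6A5 (21 bits → U+1F6A5).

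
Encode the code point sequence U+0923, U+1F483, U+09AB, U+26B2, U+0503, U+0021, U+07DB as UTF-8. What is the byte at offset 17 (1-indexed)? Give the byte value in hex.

1-indexed offset 17 is 0-indexed offset 16.
U+0923 → 3-byte form E0 A4 A3 at offsets 0–2.
U+1F483 → 4-byte form F0 9F 92 83 at offsets 3–6.
U+09AB → 3-byte form E0 A6 AB at offsets 7–9.
U+26B2 → 3-byte form E2 9A B2 at offsets 10–12.
U+0503 → 2-byte form D4 83 at offsets 13–14.
U+0021 → 1-byte form 21 at offsets 15–15.
U+07DB → 2-byte form DF 9B at offsets 16–17.
Offset 16 falls in char 7's range; it's byte 1 of DF 9B = 0xDF.

0xDF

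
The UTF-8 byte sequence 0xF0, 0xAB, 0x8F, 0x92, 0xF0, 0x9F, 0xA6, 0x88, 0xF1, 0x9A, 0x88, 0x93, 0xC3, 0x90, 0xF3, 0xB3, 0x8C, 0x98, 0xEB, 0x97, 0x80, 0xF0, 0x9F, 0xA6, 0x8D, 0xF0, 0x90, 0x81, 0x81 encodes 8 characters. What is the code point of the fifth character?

Offset 0: leading byte 0xF0 = 11110000 → 4-byte char #1 = F0 AB 8F 92.
Offset 4: leading byte 0xF0 = 11110000 → 4-byte char #2 = F0 9F A6 88.
Offset 8: leading byte 0xF1 = 11110001 → 4-byte char #3 = F1 9A 88 93.
Offset 12: leading byte 0xC3 = 11000011 → 2-byte char #4 = C3 90.
Offset 14: leading byte 0xF3 = 11110011 → 4-byte char #5 = F3 B3 8C 98.
Leading byte 0xF3 = 11110011 matches 11110xxx → 4-byte sequence.
Byte 1: 0xF3 = 11110011, payload 011 (3 bits).
Byte 2: 0xB3 = 10110011 (10xxxxxx ✓), payload 110011.
Byte 3: 0x8C = 10001100 (10xxxxxx ✓), payload 001100.
Byte 4: 0x98 = 10011000 (10xxxxxx ✓), payload 011000.
Concatenate: 011110011001100011000 = 0xF3318 (21 bits → U+F3318).

U+F3318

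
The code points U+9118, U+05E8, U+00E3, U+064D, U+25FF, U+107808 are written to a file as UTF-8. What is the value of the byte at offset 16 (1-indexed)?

0x88

1-indexed offset 16 is 0-indexed offset 15.
U+9118 → 3-byte form E9 84 98 at offsets 0–2.
U+05E8 → 2-byte form D7 A8 at offsets 3–4.
U+00E3 → 2-byte form C3 A3 at offsets 5–6.
U+064D → 2-byte form D9 8D at offsets 7–8.
U+25FF → 3-byte form E2 97 BF at offsets 9–11.
U+107808 → 4-byte form F4 87 A0 88 at offsets 12–15.
Offset 15 falls in char 6's range; it's byte 4 of F4 87 A0 88 = 0x88.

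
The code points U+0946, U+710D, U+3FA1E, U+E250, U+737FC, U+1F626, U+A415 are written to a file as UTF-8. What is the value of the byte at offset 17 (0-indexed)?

0xF0

U+0946 → 3-byte form E0 A5 86 at offsets 0–2.
U+710D → 3-byte form E7 84 8D at offsets 3–5.
U+3FA1E → 4-byte form F0 BF A8 9E at offsets 6–9.
U+E250 → 3-byte form EE 89 90 at offsets 10–12.
U+737FC → 4-byte form F1 B3 9F BC at offsets 13–16.
U+1F626 → 4-byte form F0 9F 98 A6 at offsets 17–20.
Offset 17 falls in char 6's range; it's byte 1 of F0 9F 98 A6 = 0xF0.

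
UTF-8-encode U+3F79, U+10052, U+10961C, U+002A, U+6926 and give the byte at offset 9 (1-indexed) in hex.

1-indexed offset 9 is 0-indexed offset 8.
U+3F79 → 3-byte form E3 BD B9 at offsets 0–2.
U+10052 → 4-byte form F0 90 81 92 at offsets 3–6.
U+10961C → 4-byte form F4 89 98 9C at offsets 7–10.
Offset 8 falls in char 3's range; it's byte 2 of F4 89 98 9C = 0x89.

0x89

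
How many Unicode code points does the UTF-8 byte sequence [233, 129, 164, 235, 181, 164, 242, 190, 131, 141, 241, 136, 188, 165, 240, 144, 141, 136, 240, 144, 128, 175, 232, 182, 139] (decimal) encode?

7

Byte at offset 0: 0xE9 = 11101001 → 3-byte char (#1). Advance 3.
Byte at offset 3: 0xEB = 11101011 → 3-byte char (#2). Advance 3.
Byte at offset 6: 0xF2 = 11110010 → 4-byte char (#3). Advance 4.
Byte at offset 10: 0xF1 = 11110001 → 4-byte char (#4). Advance 4.
Byte at offset 14: 0xF0 = 11110000 → 4-byte char (#5). Advance 4.
Byte at offset 18: 0xF0 = 11110000 → 4-byte char (#6). Advance 4.
Byte at offset 22: 0xE8 = 11101000 → 3-byte char (#7). Advance 3.
Reached end at offset 25 after 7 code points.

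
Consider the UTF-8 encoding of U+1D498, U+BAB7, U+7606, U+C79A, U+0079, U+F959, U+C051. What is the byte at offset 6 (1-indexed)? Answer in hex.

0xAA

1-indexed offset 6 is 0-indexed offset 5.
U+1D498 → 4-byte form F0 9D 92 98 at offsets 0–3.
U+BAB7 → 3-byte form EB AA B7 at offsets 4–6.
Offset 5 falls in char 2's range; it's byte 2 of EB AA B7 = 0xAA.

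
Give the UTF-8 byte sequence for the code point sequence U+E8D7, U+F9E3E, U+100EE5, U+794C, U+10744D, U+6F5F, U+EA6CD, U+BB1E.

EE A3 97 F3 B9 B8 BE F4 80 BB A5 E7 A5 8C F4 87 91 8D E6 BD 9F F3 AA 9B 8D EB AC 9E

U+E8D7: 3-byte form → EE A3 97.
U+F9E3E: 4-byte form → F3 B9 B8 BE.
U+100EE5: 4-byte form → F4 80 BB A5.
U+794C: 3-byte form → E7 A5 8C.
U+10744D: 4-byte form → F4 87 91 8D.
U+6F5F: 3-byte form → E6 BD 9F.
U+EA6CD: 4-byte form → F3 AA 9B 8D.
U+BB1E: 3-byte form → EB AC 9E.
Concatenated (28 bytes): EE A3 97 F3 B9 B8 BE F4 80 BB A5 E7 A5 8C F4 87 91 8D E6 BD 9F F3 AA 9B 8D EB AC 9E.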